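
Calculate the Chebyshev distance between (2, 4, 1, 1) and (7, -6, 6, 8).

max(|x_i - y_i|) = max(|2 - 7|, |4 - (-6)|, |1 - 6|, |1 - 8|) = max(5, 10, 5, 7) = 10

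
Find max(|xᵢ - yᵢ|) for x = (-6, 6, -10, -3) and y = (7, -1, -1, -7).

max(|x_i - y_i|) = max(|-6 - 7|, |6 - (-1)|, |-10 - (-1)|, |-3 - (-7)|) = max(13, 7, 9, 4) = 13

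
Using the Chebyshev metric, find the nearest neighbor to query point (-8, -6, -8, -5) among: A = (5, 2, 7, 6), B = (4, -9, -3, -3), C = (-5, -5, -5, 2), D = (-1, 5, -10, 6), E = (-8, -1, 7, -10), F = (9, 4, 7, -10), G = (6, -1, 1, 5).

Distances: d(A) = 15, d(B) = 12, d(C) = 7, d(D) = 11, d(E) = 15, d(F) = 17, d(G) = 14. Nearest: C = (-5, -5, -5, 2) with distance 7.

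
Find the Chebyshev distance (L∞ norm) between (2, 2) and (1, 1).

max(|x_i - y_i|) = max(|2 - 1|, |2 - 1|) = max(1, 1) = 1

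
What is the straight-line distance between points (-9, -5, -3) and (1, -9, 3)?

√(Σ(x_i - y_i)²) = √((-9 - 1)² + (-5 - (-9))² + (-3 - 3)²)
= √((-10)² + 4² + (-6)²) = √(100 + 16 + 36) = √152 ≈ 12.3288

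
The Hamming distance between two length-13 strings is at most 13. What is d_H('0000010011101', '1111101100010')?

Differing positions: 1, 2, 3, 4, 5, 6, 7, 8, 9, 10, 11, 12, 13. Hamming distance = 13. The maximum possible Hamming distance for length-13 strings is 13, so d_H/13 = 13/13 = 1.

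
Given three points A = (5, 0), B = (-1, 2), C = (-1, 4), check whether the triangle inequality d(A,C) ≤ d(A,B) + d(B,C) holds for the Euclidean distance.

d(A,B) = √(6² + 2²) = √40 ≈ 6.3246, d(B,C) = √(0² + 2²) = √4 = 2, d(A,C) = √(6² + 4²) = √52 ≈ 7.2111.
d(A,C) ≈ 7.2111 ≤ 6.3246 + 2 = 8.3246. Triangle inequality is satisfied.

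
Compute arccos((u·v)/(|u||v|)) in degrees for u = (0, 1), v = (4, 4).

With u = (0, 1), v = (4, 4):
u·v = 0·4 + 1·4 = 0 + 4 = 4.
|u| = √(0² + 1²) = √1, |v| = √(4² + 4²) = √32, so |u||v| = √(1·32) = √32.
cos θ = (u·v)/(|u||v|) = 4/√32 ≈ 0.707107
θ = arccos(0.707107) ≈ 45°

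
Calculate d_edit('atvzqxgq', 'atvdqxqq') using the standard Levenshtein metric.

Let D[i][j] be the edit distance between the first i characters of 'atvzqxgq' and the first j characters of 'atvdqxqq', with D[i][0] = i, D[0][j] = j, and D[i][j] = D[i-1][j-1] if the characters match, else 1 + min(D[i-1][j], D[i][j-1], D[i-1][j-1]). Filling the table (rows: prefixes of 'atvzqxgq', columns: prefixes of 'atvdqxqq'):
     ε  a  t  v  d  q  x  q  q
  ε  0  1  2  3  4  5  6  7  8
  a  1  0  1  2  3  4  5  6  7
  t  2  1  0  1  2  3  4  5  6
  v  3  2  1  0  1  2  3  4  5
  z  4  3  2  1  1  2  3  4  5
  q  5  4  3  2  2  1  2  3  4
  x  6  5  4  3  3  2  1  2  3
  g  7  6  5  4  4  3  2  2  3
  q  8  7  6  5  5  4  3  2  2
The bottom-right entry gives D[8][8] = 2, so no sequence of fewer than 2 edits works. Backtracking through the table gives one optimal edit sequence (2 edits):
  atvzqxgq → atvdqxgq (sub z→d @4)
  atvdqxgq → atvdqxqq (sub g→q @7)
Edit distance = 2.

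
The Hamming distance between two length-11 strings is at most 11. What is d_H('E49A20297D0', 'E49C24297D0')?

Differing positions: 4, 6. Hamming distance = 2. The maximum possible Hamming distance for length-11 strings is 11, so d_H/11 = 2/11 ≈ 0.1818.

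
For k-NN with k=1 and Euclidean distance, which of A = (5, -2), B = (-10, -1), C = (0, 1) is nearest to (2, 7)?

Distances: d(A) ≈ 9.4868, d(B) ≈ 14.4222, d(C) ≈ 6.3246. Nearest: C = (0, 1) with distance 6.3246.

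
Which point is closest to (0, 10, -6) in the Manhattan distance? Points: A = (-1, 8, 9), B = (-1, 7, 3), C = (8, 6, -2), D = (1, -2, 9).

Distances: d(A) = 18, d(B) = 13, d(C) = 16, d(D) = 28. Nearest: B = (-1, 7, 3) with distance 13.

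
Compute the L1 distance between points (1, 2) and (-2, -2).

Σ|x_i - y_i| = |1 - (-2)| + |2 - (-2)| = 3 + 4 = 7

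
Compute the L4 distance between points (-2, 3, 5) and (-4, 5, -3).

(Σ|x_i - y_i|^4)^(1/4) = (|-2 - (-4)|^4 + |3 - 5|^4 + |5 - (-3)|^4)^(1/4)
= (2^4 + 2^4 + 8^4)^(1/4) = (16 + 16 + 4096)^(1/4) = (4128)^(1/4) ≈ 8.0156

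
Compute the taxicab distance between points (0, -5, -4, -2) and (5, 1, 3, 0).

Σ|x_i - y_i| = |0 - 5| + |-5 - 1| + |-4 - 3| + |-2 - 0| = 5 + 6 + 7 + 2 = 20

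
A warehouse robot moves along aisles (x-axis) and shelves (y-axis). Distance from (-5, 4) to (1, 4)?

Σ|x_i - y_i| = |-5 - 1| + |4 - 4| = 6 + 0 = 6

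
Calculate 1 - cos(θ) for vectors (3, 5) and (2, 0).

With u = (3, 5), v = (2, 0):
u·v = 3·2 + 5·0 = 6 + 0 = 6.
|u| = √(3² + 5²) = √34, |v| = √(2² + 0²) = √4, so |u||v| = √(34·4) = √136.
cos θ = (u·v)/(|u||v|) = 6/√136 ≈ 0.5145
Cosine distance = 1 - cos θ ≈ 1 - 0.5145 = 0.4855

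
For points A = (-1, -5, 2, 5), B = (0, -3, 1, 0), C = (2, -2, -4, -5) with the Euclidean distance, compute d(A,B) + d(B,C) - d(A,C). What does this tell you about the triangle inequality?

d(A,B) = √(1² + 2² + 1² + 5²) = √31 ≈ 5.5678, d(B,C) = √(2² + 1² + 5² + 5²) = √55 ≈ 7.4162, d(A,C) = √(3² + 3² + 6² + 10²) = √154 ≈ 12.4097.
d(A,B) + d(B,C) - d(A,C) = 5.5678 + 7.4162 - 12.4097 = 12.984 - 12.4097 = 0.5743 (to 4 decimal places). This is ≥ 0, so the triangle inequality holds for these points.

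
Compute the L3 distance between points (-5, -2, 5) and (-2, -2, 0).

(Σ|x_i - y_i|^3)^(1/3) = (|-5 - (-2)|^3 + |-2 - (-2)|^3 + |5 - 0|^3)^(1/3)
= (3^3 + 0^3 + 5^3)^(1/3) = (27 + 0 + 125)^(1/3) = (152)^(1/3) ≈ 5.3368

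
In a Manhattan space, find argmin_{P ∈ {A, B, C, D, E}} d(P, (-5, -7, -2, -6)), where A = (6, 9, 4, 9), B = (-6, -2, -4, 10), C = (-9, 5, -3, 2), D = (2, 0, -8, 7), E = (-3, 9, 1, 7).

Distances: d(A) = 48, d(B) = 24, d(C) = 25, d(D) = 33, d(E) = 34. Nearest: B = (-6, -2, -4, 10) with distance 24.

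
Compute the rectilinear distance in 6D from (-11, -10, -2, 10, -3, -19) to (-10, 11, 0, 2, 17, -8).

Σ|x_i - y_i| = |-11 - (-10)| + |-10 - 11| + |-2 - 0| + |10 - 2| + |-3 - 17| + |-19 - (-8)| = 1 + 21 + 2 + 8 + 20 + 11 = 63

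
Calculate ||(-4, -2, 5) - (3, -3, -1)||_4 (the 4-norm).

(Σ|x_i - y_i|^4)^(1/4) = (|-4 - 3|^4 + |-2 - (-3)|^4 + |5 - (-1)|^4)^(1/4)
= (7^4 + 1^4 + 6^4)^(1/4) = (2401 + 1 + 1296)^(1/4) = (3698)^(1/4) ≈ 7.7982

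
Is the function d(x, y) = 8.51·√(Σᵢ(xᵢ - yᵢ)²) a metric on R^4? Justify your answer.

Yes. The L2 (Euclidean) norm induces a metric on R^4, and multiplying a metric by a positive constant 8.51 > 0 preserves all four axioms: non-negativity (8.51·||x-y|| ≥ 0), identity (8.51·||x-y|| = 0 ⟺ ||x-y|| = 0 ⟺ x = y), symmetry (||x-y|| = ||y-x||), and the triangle inequality (8.51·||x-z|| ≤ 8.51·||x-y|| + 8.51·||y-z||). So d is a metric.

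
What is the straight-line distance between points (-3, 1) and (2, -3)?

√(Σ(x_i - y_i)²) = √((-3 - 2)² + (1 - (-3))²)
= √((-5)² + 4²) = √(25 + 16) = √41 ≈ 6.4031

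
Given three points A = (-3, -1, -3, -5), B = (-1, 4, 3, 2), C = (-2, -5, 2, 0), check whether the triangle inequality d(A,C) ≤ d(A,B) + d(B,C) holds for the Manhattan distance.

d(A,B) = 2 + 5 + 6 + 7 = 20, d(B,C) = 1 + 9 + 1 + 2 = 13, d(A,C) = 1 + 4 + 5 + 5 = 15.
d(A,C) = 15 ≤ 20 + 13 = 33. Triangle inequality is satisfied.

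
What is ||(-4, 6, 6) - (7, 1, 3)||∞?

max(|x_i - y_i|) = max(|-4 - 7|, |6 - 1|, |6 - 3|) = max(11, 5, 3) = 11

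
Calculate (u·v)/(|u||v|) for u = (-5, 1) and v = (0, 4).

With u = (-5, 1), v = (0, 4):
u·v = (-5)·0 + 1·4 = 0 + 4 = 4.
|u| = √((-5)² + 1²) = √26, |v| = √(0² + 4²) = √16, so |u||v| = √(26·16) = √416.
cos θ = (u·v)/(|u||v|) = 4/√416 ≈ 0.1961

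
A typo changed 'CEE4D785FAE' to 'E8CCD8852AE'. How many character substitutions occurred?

Differing positions: 1, 2, 3, 4, 6, 9. Hamming distance = 6.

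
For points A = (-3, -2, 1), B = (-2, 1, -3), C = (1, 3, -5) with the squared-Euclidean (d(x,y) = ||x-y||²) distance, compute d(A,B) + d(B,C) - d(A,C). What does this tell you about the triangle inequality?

d(A,B) = 1² + 3² + 4² = 26, d(B,C) = 3² + 2² + 2² = 17, d(A,C) = 4² + 5² + 6² = 77.
d(A,B) + d(B,C) - d(A,C) = 26 + 17 - 77 = 43 - 77 = -34. This is < 0, so the triangle inequality FAILS for these points (squared-Euclidean is not a metric).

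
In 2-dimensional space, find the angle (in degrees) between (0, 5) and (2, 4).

With u = (0, 5), v = (2, 4):
u·v = 0·2 + 5·4 = 0 + 20 = 20.
|u| = √(0² + 5²) = √25, |v| = √(2² + 4²) = √20, so |u||v| = √(25·20) = √500.
cos θ = (u·v)/(|u||v|) = 20/√500 ≈ 0.894427
θ = arccos(0.894427) ≈ 26.57°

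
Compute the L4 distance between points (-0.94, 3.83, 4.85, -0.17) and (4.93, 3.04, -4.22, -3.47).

(Σ|x_i - y_i|^4)^(1/4) = (|-0.94 - 4.93|^4 + |3.83 - 3.04|^4 + |4.85 - (-4.22)|^4 + |-0.17 - (-3.47)|^4)^(1/4)
= (5.87^4 + 0.79^4 + 9.07^4 + 3.3^4)^(1/4) ≈ (1187.278 + 0.3895 + 6767.5138 + 118.5921)^(1/4) = (8073.7734)^(1/4) ≈ 9.4791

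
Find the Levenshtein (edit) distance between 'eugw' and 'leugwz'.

Let D[i][j] be the edit distance between the first i characters of 'eugw' and the first j characters of 'leugwz', with D[i][0] = i, D[0][j] = j, and D[i][j] = D[i-1][j-1] if the characters match, else 1 + min(D[i-1][j], D[i][j-1], D[i-1][j-1]). Filling the table (rows: prefixes of 'eugw', columns: prefixes of 'leugwz'):
     ε  l  e  u  g  w  z
  ε  0  1  2  3  4  5  6
  e  1  1  1  2  3  4  5
  u  2  2  2  1  2  3  4
  g  3  3  3  2  1  2  3
  w  4  4  4  3  2  1  2
The bottom-right entry gives D[4][6] = 2, so no sequence of fewer than 2 edits works. Backtracking through the table gives one optimal edit sequence (2 edits):
  eugw → leugw (ins l @1)
  leugw → leugwz (ins z @6)
Edit distance = 2.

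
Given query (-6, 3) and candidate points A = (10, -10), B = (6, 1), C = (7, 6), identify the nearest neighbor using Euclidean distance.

Distances: d(A) ≈ 20.6155, d(B) ≈ 12.1655, d(C) ≈ 13.3417. Nearest: B = (6, 1) with distance 12.1655.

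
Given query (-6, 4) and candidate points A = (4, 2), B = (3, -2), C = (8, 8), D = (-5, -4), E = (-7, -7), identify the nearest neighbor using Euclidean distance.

Distances: d(A) ≈ 10.198, d(B) ≈ 10.8167, d(C) ≈ 14.5602, d(D) ≈ 8.0623, d(E) ≈ 11.0454. Nearest: D = (-5, -4) with distance 8.0623.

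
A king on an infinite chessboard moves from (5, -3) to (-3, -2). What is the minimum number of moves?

max(|x_i - y_i|) = max(|5 - (-3)|, |-3 - (-2)|) = max(8, 1) = 8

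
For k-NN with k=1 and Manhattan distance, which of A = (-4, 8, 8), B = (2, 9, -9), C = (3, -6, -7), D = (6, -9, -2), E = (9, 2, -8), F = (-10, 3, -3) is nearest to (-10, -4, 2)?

Distances: d(A) = 24, d(B) = 36, d(C) = 24, d(D) = 25, d(E) = 35, d(F) = 12. Nearest: F = (-10, 3, -3) with distance 12.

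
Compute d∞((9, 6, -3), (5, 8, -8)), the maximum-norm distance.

max(|x_i - y_i|) = max(|9 - 5|, |6 - 8|, |-3 - (-8)|) = max(4, 2, 5) = 5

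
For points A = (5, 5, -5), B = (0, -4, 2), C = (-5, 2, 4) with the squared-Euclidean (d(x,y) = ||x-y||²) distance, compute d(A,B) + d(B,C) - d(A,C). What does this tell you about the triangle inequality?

d(A,B) = 5² + 9² + 7² = 155, d(B,C) = 5² + 6² + 2² = 65, d(A,C) = 10² + 3² + 9² = 190.
d(A,B) + d(B,C) - d(A,C) = 155 + 65 - 190 = 220 - 190 = 30. This is ≥ 0, so the triangle inequality holds for these points.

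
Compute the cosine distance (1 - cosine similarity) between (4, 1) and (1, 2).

With u = (4, 1), v = (1, 2):
u·v = 4·1 + 1·2 = 4 + 2 = 6.
|u| = √(4² + 1²) = √17, |v| = √(1² + 2²) = √5, so |u||v| = √(17·5) = √85.
cos θ = (u·v)/(|u||v|) = 6/√85 ≈ 0.6508
Cosine distance = 1 - cos θ ≈ 1 - 0.6508 = 0.3492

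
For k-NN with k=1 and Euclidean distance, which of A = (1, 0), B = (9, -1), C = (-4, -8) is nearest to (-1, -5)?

Distances: d(A) ≈ 5.3852, d(B) ≈ 10.7703, d(C) ≈ 4.2426. Nearest: C = (-4, -8) with distance 4.2426.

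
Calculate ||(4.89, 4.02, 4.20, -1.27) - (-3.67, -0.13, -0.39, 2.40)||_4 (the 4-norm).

(Σ|x_i - y_i|^4)^(1/4) = (|4.89 - (-3.67)|^4 + |4.02 - (-0.13)|^4 + |4.2 - (-0.39)|^4 + |-1.27 - 2.4|^4)^(1/4)
= (8.56^4 + 4.15^4 + 4.59^4 + 3.67^4)^(1/4) ≈ (5369.0205 + 296.6145 + 443.8648 + 181.4113)^(1/4) = (6290.9111)^(1/4) ≈ 8.9059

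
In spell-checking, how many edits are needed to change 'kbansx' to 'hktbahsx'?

Let D[i][j] be the edit distance between the first i characters of 'kbansx' and the first j characters of 'hktbahsx', with D[i][0] = i, D[0][j] = j, and D[i][j] = D[i-1][j-1] if the characters match, else 1 + min(D[i-1][j], D[i][j-1], D[i-1][j-1]). Filling the table (rows: prefixes of 'kbansx', columns: prefixes of 'hktbahsx'):
     ε  h  k  t  b  a  h  s  x
  ε  0  1  2  3  4  5  6  7  8
  k  1  1  1  2  3  4  5  6  7
  b  2  2  2  2  2  3  4  5  6
  a  3  3  3  3  3  2  3  4  5
  n  4  4  4  4  4  3  3  4  5
  s  5  5  5  5  5  4  4  3  4
  x  6  6  6  6  6  5  5  4  3
The bottom-right entry gives D[6][8] = 3, so no sequence of fewer than 3 edits works. Backtracking through the table gives one optimal edit sequence (3 edits):
  kbansx → hkbansx (ins h @1)
  hkbansx → hktbansx (ins t @3)
  hktbansx → hktbahsx (sub n→h @6)
Edit distance = 3.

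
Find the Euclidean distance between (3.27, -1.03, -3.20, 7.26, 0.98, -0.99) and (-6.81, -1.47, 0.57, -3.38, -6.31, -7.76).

√(Σ(x_i - y_i)²) = √((3.27 - (-6.81))² + (-1.03 - (-1.47))² + (-3.2 - 0.57)² + (7.26 - (-3.38))² + (0.98 - (-6.31))² + (-0.99 - (-7.76))²)
= √(10.08² + 0.44² + (-3.77)² + 10.64² + 7.29² + 6.77²) = √(101.6064 + 0.1936 + 14.2129 + 113.2096 + 53.1441 + 45.8329) = √328.1995 ≈ 18.1163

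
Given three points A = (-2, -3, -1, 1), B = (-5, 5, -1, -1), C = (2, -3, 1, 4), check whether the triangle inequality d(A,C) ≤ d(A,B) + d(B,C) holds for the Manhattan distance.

d(A,B) = 3 + 8 + 0 + 2 = 13, d(B,C) = 7 + 8 + 2 + 5 = 22, d(A,C) = 4 + 0 + 2 + 3 = 9.
d(A,C) = 9 ≤ 13 + 22 = 35. Triangle inequality is satisfied.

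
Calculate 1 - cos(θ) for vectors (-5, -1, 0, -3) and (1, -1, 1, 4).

With u = (-5, -1, 0, -3), v = (1, -1, 1, 4):
u·v = (-5)·1 + (-1)·(-1) + 0·1 + (-3)·4 = (-5) + 1 + 0 + (-12) = -16.
|u| = √((-5)² + (-1)² + 0² + (-3)²) = √35, |v| = √(1² + (-1)² + 1² + 4²) = √19, so |u||v| = √(35·19) = √665.
cos θ = (u·v)/(|u||v|) = -16/√665 ≈ -0.6205
Cosine distance = 1 - cos θ ≈ 1 - (-0.6205) = 1.6205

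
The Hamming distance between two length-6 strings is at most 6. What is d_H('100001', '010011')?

Differing positions: 1, 2, 5. Hamming distance = 3. The maximum possible Hamming distance for length-6 strings is 6, so d_H/6 = 3/6 = 0.5.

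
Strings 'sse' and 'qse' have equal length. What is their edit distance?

Let D[i][j] be the edit distance between the first i characters of 'sse' and the first j characters of 'qse', with D[i][0] = i, D[0][j] = j, and D[i][j] = D[i-1][j-1] if the characters match, else 1 + min(D[i-1][j], D[i][j-1], D[i-1][j-1]). Filling the table (rows: prefixes of 'sse', columns: prefixes of 'qse'):
     ε  q  s  e
  ε  0  1  2  3
  s  1  1  1  2
  s  2  2  1  2
  e  3  3  2  1
The bottom-right entry gives D[3][3] = 1, so no sequence of fewer than 1 edit works. Backtracking through the table gives one optimal edit sequence (1 edit):
  sse → qse (sub s→q @1)
Edit distance = 1.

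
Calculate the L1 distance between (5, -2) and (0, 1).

Σ|x_i - y_i| = |5 - 0| + |-2 - 1| = 5 + 3 = 8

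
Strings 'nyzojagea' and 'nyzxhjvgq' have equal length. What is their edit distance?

Let D[i][j] be the edit distance between the first i characters of 'nyzojagea' and the first j characters of 'nyzxhjvgq', with D[i][0] = i, D[0][j] = j, and D[i][j] = D[i-1][j-1] if the characters match, else 1 + min(D[i-1][j], D[i][j-1], D[i-1][j-1]). Filling the table (rows: prefixes of 'nyzojagea', columns: prefixes of 'nyzxhjvgq'):
     ε  n  y  z  x  h  j  v  g  q
  ε  0  1  2  3  4  5  6  7  8  9
  n  1  0  1  2  3  4  5  6  7  8
  y  2  1  0  1  2  3  4  5  6  7
  z  3  2  1  0  1  2  3  4  5  6
  o  4  3  2  1  1  2  3  4  5  6
  j  5  4  3  2  2  2  2  3  4  5
  a  6  5  4  3  3  3  3  3  4  5
  g  7  6  5  4  4  4  4  4  3  4
  e  8  7  6  5  5  5  5  5  4  4
  a  9  8  7  6  6  6  6  6  5  5
The bottom-right entry gives D[9][9] = 5, so no sequence of fewer than 5 edits works. Backtracking through the table gives one optimal edit sequence (5 edits):
  nyzojagea → nyzxojagea (ins x @4)
  nyzxojagea → nyzxhjagea (sub o→h @5)
  nyzxhjagea → nyzxhjvgea (sub a→v @7)
  nyzxhjvgea → nyzxhjvga (del e @9)
  nyzxhjvga → nyzxhjvgq (sub a→q @9)
Edit distance = 5.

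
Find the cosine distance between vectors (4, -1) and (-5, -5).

With u = (4, -1), v = (-5, -5):
u·v = 4·(-5) + (-1)·(-5) = (-20) + 5 = -15.
|u| = √(4² + (-1)²) = √17, |v| = √((-5)² + (-5)²) = √50, so |u||v| = √(17·50) = √850.
cos θ = (u·v)/(|u||v|) = -15/√850 ≈ -0.5145
Cosine distance = 1 - cos θ ≈ 1 - (-0.5145) = 1.5145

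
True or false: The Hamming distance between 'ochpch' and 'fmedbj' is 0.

Differing positions: 1, 2, 3, 4, 5, 6. Hamming distance = 6, so the claim that d_H = 0 is false.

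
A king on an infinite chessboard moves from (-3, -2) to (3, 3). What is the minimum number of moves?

max(|x_i - y_i|) = max(|-3 - 3|, |-2 - 3|) = max(6, 5) = 6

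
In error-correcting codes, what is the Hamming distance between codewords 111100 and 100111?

Differing positions: 2, 3, 5, 6. Hamming distance = 4.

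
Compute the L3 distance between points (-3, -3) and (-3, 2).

(Σ|x_i - y_i|^3)^(1/3) = (|-3 - (-3)|^3 + |-3 - 2|^3)^(1/3)
= (0^3 + 5^3)^(1/3) = (0 + 125)^(1/3) = (125)^(1/3) = 5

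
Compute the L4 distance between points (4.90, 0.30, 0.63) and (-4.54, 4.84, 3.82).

(Σ|x_i - y_i|^4)^(1/4) = (|4.9 - (-4.54)|^4 + |0.3 - 4.84|^4 + |0.63 - 3.82|^4)^(1/4)
= (9.44^4 + 4.54^4 + 3.19^4)^(1/4) ≈ (7941.2337 + 424.8381 + 103.553)^(1/4) = (8469.6248)^(1/4) ≈ 9.5933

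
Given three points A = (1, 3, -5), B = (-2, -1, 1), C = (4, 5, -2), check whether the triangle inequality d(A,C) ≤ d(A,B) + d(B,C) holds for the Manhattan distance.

d(A,B) = 3 + 4 + 6 = 13, d(B,C) = 6 + 6 + 3 = 15, d(A,C) = 3 + 2 + 3 = 8.
d(A,C) = 8 ≤ 13 + 15 = 28. Triangle inequality is satisfied.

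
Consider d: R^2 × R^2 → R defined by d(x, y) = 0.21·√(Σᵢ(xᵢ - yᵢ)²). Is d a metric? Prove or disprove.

Yes. The L2 (Euclidean) norm induces a metric on R^2, and multiplying a metric by a positive constant 0.21 > 0 preserves all four axioms: non-negativity (0.21·||x-y|| ≥ 0), identity (0.21·||x-y|| = 0 ⟺ ||x-y|| = 0 ⟺ x = y), symmetry (||x-y|| = ||y-x||), and the triangle inequality (0.21·||x-z|| ≤ 0.21·||x-y|| + 0.21·||y-z||). So d is a metric.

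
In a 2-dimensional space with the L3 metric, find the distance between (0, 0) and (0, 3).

(Σ|x_i - y_i|^3)^(1/3) = (|0 - 0|^3 + |0 - 3|^3)^(1/3)
= (0^3 + 3^3)^(1/3) = (0 + 27)^(1/3) = (27)^(1/3) = 3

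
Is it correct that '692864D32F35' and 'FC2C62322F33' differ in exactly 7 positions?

Differing positions: 1, 2, 4, 6, 7, 8, 12. Hamming distance = 7, so the claim is true.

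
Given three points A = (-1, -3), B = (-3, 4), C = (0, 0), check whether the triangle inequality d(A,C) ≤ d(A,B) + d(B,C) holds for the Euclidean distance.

d(A,B) = √(2² + 7²) = √53 ≈ 7.2801, d(B,C) = √(3² + 4²) = √25 = 5, d(A,C) = √(1² + 3²) = √10 ≈ 3.1623.
d(A,C) ≈ 3.1623 ≤ 7.2801 + 5 = 12.2801. Triangle inequality is satisfied.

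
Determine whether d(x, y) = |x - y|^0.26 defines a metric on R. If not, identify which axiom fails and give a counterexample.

Yes. With 0 < p = 0.26 ≤ 1, d(x,y) = |x-y|^0.26 is a metric on R. Non-negativity and symmetry are immediate; |x-y|^0.26 = 0 ⟺ |x-y| = 0 ⟺ x = y. For the triangle inequality, the function t ↦ t^0.26 is subadditive on [0,∞) when p ≤ 1, so |x-z|^0.26 ≤ (|x-y| + |y-z|)^0.26 ≤ |x-y|^0.26 + |y-z|^0.26.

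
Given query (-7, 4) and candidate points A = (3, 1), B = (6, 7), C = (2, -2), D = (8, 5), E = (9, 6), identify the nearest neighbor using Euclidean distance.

Distances: d(A) ≈ 10.4403, d(B) ≈ 13.3417, d(C) ≈ 10.8167, d(D) ≈ 15.0333, d(E) ≈ 16.1245. Nearest: A = (3, 1) with distance 10.4403.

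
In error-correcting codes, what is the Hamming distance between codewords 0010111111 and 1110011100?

Differing positions: 1, 2, 5, 9, 10. Hamming distance = 5.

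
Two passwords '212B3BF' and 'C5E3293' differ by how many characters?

Differing positions: 1, 2, 3, 4, 5, 6, 7. Hamming distance = 7.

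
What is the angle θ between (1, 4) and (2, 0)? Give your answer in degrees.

With u = (1, 4), v = (2, 0):
u·v = 1·2 + 4·0 = 2 + 0 = 2.
|u| = √(1² + 4²) = √17, |v| = √(2² + 0²) = √4, so |u||v| = √(17·4) = √68.
cos θ = (u·v)/(|u||v|) = 2/√68 ≈ 0.242536
θ = arccos(0.242536) ≈ 75.96°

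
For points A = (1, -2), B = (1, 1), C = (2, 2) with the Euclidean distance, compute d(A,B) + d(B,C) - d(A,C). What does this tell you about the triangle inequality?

d(A,B) = √(0² + 3²) = √9 = 3, d(B,C) = √(1² + 1²) = √2 ≈ 1.4142, d(A,C) = √(1² + 4²) = √17 ≈ 4.1231.
d(A,B) + d(B,C) - d(A,C) = 3 + 1.4142 - 4.1231 = 4.4142 - 4.1231 = 0.2911 (to 4 decimal places). This is ≥ 0, so the triangle inequality holds for these points.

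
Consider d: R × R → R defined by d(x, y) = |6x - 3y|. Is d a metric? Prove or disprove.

No. d fails symmetry: d(6, 8) = |6·6 - 3·8| = |12| = 12, but d(8, 6) = |6·8 - 3·6| = |30| = 30. Since 12 ≠ 30, d(x,y) ≠ d(y,x) in general.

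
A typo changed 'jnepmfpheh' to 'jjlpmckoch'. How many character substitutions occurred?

Differing positions: 2, 3, 6, 7, 8, 9. Hamming distance = 6.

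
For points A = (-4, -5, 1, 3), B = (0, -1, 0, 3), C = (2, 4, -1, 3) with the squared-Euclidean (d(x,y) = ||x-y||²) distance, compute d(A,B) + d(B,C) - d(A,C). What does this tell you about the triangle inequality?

d(A,B) = 4² + 4² + 1² + 0² = 33, d(B,C) = 2² + 5² + 1² + 0² = 30, d(A,C) = 6² + 9² + 2² + 0² = 121.
d(A,B) + d(B,C) - d(A,C) = 33 + 30 - 121 = 63 - 121 = -58. This is < 0, so the triangle inequality FAILS for these points (squared-Euclidean is not a metric).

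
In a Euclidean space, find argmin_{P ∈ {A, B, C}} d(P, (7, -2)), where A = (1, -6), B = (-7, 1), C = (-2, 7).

Distances: d(A) ≈ 7.2111, d(B) ≈ 14.3178, d(C) ≈ 12.7279. Nearest: A = (1, -6) with distance 7.2111.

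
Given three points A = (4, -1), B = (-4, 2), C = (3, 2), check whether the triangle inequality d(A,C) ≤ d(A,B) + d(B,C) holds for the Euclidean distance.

d(A,B) = √(8² + 3²) = √73 ≈ 8.544, d(B,C) = √(7² + 0²) = √49 = 7, d(A,C) = √(1² + 3²) = √10 ≈ 3.1623.
d(A,C) ≈ 3.1623 ≤ 8.544 + 7 = 15.544. Triangle inequality is satisfied.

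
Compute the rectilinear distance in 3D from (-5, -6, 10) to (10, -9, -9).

Σ|x_i - y_i| = |-5 - 10| + |-6 - (-9)| + |10 - (-9)| = 15 + 3 + 19 = 37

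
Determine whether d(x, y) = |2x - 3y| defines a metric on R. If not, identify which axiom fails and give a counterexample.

No. d fails symmetry: d(3, 1) = |2·3 - 3·1| = |3| = 3, but d(1, 3) = |2·1 - 3·3| = |-7| = 7. Since 3 ≠ 7, d(x,y) ≠ d(y,x) in general.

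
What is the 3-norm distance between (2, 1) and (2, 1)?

(Σ|x_i - y_i|^3)^(1/3) = (|2 - 2|^3 + |1 - 1|^3)^(1/3)
= (0^3 + 0^3)^(1/3) = (0 + 0)^(1/3) = (0)^(1/3) = 0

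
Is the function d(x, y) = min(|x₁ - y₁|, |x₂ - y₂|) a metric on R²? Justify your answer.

No. d fails identity of indiscernibles: take x = (2, 0) and y = (2, 5). Then d(x,y) = min(|2 - 2|, |0 - 5|) = min(0, 5) = 0, yet x ≠ y.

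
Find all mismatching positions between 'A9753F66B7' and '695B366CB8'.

Differing positions: 1, 3, 4, 6, 8, 10. Hamming distance = 6.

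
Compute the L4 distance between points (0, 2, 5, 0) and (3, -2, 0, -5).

(Σ|x_i - y_i|^4)^(1/4) = (|0 - 3|^4 + |2 - (-2)|^4 + |5 - 0|^4 + |0 - (-5)|^4)^(1/4)
= (3^4 + 4^4 + 5^4 + 5^4)^(1/4) = (81 + 256 + 625 + 625)^(1/4) = (1587)^(1/4) ≈ 6.3117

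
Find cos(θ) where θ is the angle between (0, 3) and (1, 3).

With u = (0, 3), v = (1, 3):
u·v = 0·1 + 3·3 = 0 + 9 = 9.
|u| = √(0² + 3²) = √9, |v| = √(1² + 3²) = √10, so |u||v| = √(9·10) = √90.
cos θ = (u·v)/(|u||v|) = 9/√90 ≈ 0.9487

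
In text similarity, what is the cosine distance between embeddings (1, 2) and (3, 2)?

With u = (1, 2), v = (3, 2):
u·v = 1·3 + 2·2 = 3 + 4 = 7.
|u| = √(1² + 2²) = √5, |v| = √(3² + 2²) = √13, so |u||v| = √(5·13) = √65.
cos θ = (u·v)/(|u||v|) = 7/√65 ≈ 0.8682
Cosine distance = 1 - cos θ ≈ 1 - 0.8682 = 0.1318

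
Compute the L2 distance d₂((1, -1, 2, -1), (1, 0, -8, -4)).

√(Σ(x_i - y_i)²) = √((1 - 1)² + (-1 - 0)² + (2 - (-8))² + (-1 - (-4))²)
= √(0² + (-1)² + 10² + 3²) = √(0 + 1 + 100 + 9) = √110 ≈ 10.4881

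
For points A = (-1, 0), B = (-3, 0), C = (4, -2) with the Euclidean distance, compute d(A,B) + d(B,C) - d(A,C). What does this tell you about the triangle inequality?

d(A,B) = √(2² + 0²) = √4 = 2, d(B,C) = √(7² + 2²) = √53 ≈ 7.2801, d(A,C) = √(5² + 2²) = √29 ≈ 5.3852.
d(A,B) + d(B,C) - d(A,C) = 2 + 7.2801 - 5.3852 = 9.2801 - 5.3852 = 3.8949 (to 4 decimal places). This is ≥ 0, so the triangle inequality holds for these points.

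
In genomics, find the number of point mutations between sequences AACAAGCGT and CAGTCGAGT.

Differing positions: 1, 3, 4, 5, 7. Hamming distance = 5.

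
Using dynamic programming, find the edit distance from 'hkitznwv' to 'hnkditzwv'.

Let D[i][j] be the edit distance between the first i characters of 'hkitznwv' and the first j characters of 'hnkditzwv', with D[i][0] = i, D[0][j] = j, and D[i][j] = D[i-1][j-1] if the characters match, else 1 + min(D[i-1][j], D[i][j-1], D[i-1][j-1]). Filling the table (rows: prefixes of 'hkitznwv', columns: prefixes of 'hnkditzwv'):
     ε  h  n  k  d  i  t  z  w  v
  ε  0  1  2  3  4  5  6  7  8  9
  h  1  0  1  2  3  4  5  6  7  8
  k  2  1  1  1  2  3  4  5  6  7
  i  3  2  2  2  2  2  3  4  5  6
  t  4  3  3  3  3  3  2  3  4  5
  z  5  4  4  4  4  4  3  2  3  4
  n  6  5  4  5  5  5  4  3  3  4
  w  7  6  5  5  6  6  5  4  3  4
  v  8  7  6  6  6  7  6  5  4  3
The bottom-right entry gives D[8][9] = 3, so no sequence of fewer than 3 edits works. Backtracking through the table gives one optimal edit sequence (3 edits):
  hkitznwv → hnkitznwv (ins n @2)
  hnkitznwv → hnkditznwv (ins d @4)
  hnkditznwv → hnkditzwv (del n @8)
Edit distance = 3.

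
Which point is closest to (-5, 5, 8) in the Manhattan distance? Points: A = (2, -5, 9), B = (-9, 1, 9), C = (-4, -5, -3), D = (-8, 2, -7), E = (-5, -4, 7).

Distances: d(A) = 18, d(B) = 9, d(C) = 22, d(D) = 21, d(E) = 10. Nearest: B = (-9, 1, 9) with distance 9.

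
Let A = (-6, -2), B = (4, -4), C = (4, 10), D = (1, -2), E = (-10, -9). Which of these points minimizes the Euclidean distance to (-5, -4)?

Distances: d(A) ≈ 2.2361, d(B) = 9, d(C) ≈ 16.6433, d(D) ≈ 6.3246, d(E) ≈ 7.0711. Nearest: A = (-6, -2) with distance 2.2361.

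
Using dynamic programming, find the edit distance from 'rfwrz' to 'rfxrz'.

Let D[i][j] be the edit distance between the first i characters of 'rfwrz' and the first j characters of 'rfxrz', with D[i][0] = i, D[0][j] = j, and D[i][j] = D[i-1][j-1] if the characters match, else 1 + min(D[i-1][j], D[i][j-1], D[i-1][j-1]). Filling the table (rows: prefixes of 'rfwrz', columns: prefixes of 'rfxrz'):
     ε  r  f  x  r  z
  ε  0  1  2  3  4  5
  r  1  0  1  2  3  4
  f  2  1  0  1  2  3
  w  3  2  1  1  2  3
  r  4  3  2  2  1  2
  z  5  4  3  3  2  1
The bottom-right entry gives D[5][5] = 1, so no sequence of fewer than 1 edit works. Backtracking through the table gives one optimal edit sequence (1 edit):
  rfwrz → rfxrz (sub w→x @3)
Edit distance = 1.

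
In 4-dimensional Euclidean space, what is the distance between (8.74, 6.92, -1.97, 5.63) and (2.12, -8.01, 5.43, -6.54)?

√(Σ(x_i - y_i)²) = √((8.74 - 2.12)² + (6.92 - (-8.01))² + (-1.97 - 5.43)² + (5.63 - (-6.54))²)
= √(6.62² + 14.93² + (-7.4)² + 12.17²) = √(43.8244 + 222.9049 + 54.76 + 148.1089) = √469.5982 ≈ 21.6702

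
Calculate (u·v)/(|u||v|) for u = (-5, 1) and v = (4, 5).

With u = (-5, 1), v = (4, 5):
u·v = (-5)·4 + 1·5 = (-20) + 5 = -15.
|u| = √((-5)² + 1²) = √26, |v| = √(4² + 5²) = √41, so |u||v| = √(26·41) = √1066.
cos θ = (u·v)/(|u||v|) = -15/√1066 ≈ -0.4594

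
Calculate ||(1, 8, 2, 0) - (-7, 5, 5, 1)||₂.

√(Σ(x_i - y_i)²) = √((1 - (-7))² + (8 - 5)² + (2 - 5)² + (0 - 1)²)
= √(8² + 3² + (-3)² + (-1)²) = √(64 + 9 + 9 + 1) = √83 ≈ 9.1104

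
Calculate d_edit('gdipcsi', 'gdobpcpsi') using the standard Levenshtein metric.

Let D[i][j] be the edit distance between the first i characters of 'gdipcsi' and the first j characters of 'gdobpcpsi', with D[i][0] = i, D[0][j] = j, and D[i][j] = D[i-1][j-1] if the characters match, else 1 + min(D[i-1][j], D[i][j-1], D[i-1][j-1]). Filling the table (rows: prefixes of 'gdipcsi', columns: prefixes of 'gdobpcpsi'):
     ε  g  d  o  b  p  c  p  s  i
  ε  0  1  2  3  4  5  6  7  8  9
  g  1  0  1  2  3  4  5  6  7  8
  d  2  1  0  1  2  3  4  5  6  7
  i  3  2  1  1  2  3  4  5  6  6
  p  4  3  2  2  2  2  3  4  5  6
  c  5  4  3  3  3  3  2  3  4  5
  s  6  5  4  4  4  4  3  3  3  4
  i  7  6  5  5  5  5  4  4  4  3
The bottom-right entry gives D[7][9] = 3, so no sequence of fewer than 3 edits works. Backtracking through the table gives one optimal edit sequence (3 edits):
  gdipcsi → gdoipcsi (ins o @3)
  gdoipcsi → gdobpcsi (sub i→b @4)
  gdobpcsi → gdobpcpsi (ins p @7)
Edit distance = 3.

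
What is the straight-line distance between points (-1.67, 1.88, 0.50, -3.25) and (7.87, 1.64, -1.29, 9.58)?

√(Σ(x_i - y_i)²) = √((-1.67 - 7.87)² + (1.88 - 1.64)² + (0.5 - (-1.29))² + (-3.25 - 9.58)²)
= √((-9.54)² + 0.24² + 1.79² + (-12.83)²) = √(91.0116 + 0.0576 + 3.2041 + 164.6089) = √258.8822 ≈ 16.0898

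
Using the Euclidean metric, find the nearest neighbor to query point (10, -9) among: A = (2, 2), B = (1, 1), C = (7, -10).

Distances: d(A) ≈ 13.6015, d(B) ≈ 13.4536, d(C) ≈ 3.1623. Nearest: C = (7, -10) with distance 3.1623.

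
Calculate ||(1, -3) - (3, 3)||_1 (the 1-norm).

Σ|x_i - y_i| = |1 - 3| + |-3 - 3| = 2 + 6 = 8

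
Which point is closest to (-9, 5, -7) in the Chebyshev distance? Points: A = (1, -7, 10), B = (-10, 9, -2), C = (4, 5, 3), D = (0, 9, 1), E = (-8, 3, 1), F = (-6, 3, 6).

Distances: d(A) = 17, d(B) = 5, d(C) = 13, d(D) = 9, d(E) = 8, d(F) = 13. Nearest: B = (-10, 9, -2) with distance 5.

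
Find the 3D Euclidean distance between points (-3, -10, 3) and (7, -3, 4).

√(Σ(x_i - y_i)²) = √((-3 - 7)² + (-10 - (-3))² + (3 - 4)²)
= √((-10)² + (-7)² + (-1)²) = √(100 + 49 + 1) = √150 ≈ 12.2474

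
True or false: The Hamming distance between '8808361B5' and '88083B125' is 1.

Differing positions: 6, 8. Hamming distance = 2, so the claim that d_H = 1 is false.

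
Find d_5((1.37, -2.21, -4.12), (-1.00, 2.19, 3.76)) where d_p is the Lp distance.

(Σ|x_i - y_i|^5)^(1/5) = (|1.37 - (-1)|^5 + |-2.21 - 2.19|^5 + |-4.12 - 3.76|^5)^(1/5)
= (2.37^5 + 4.4^5 + 7.88^5)^(1/5) ≈ (74.7725 + 1649.1622 + 30383.0303)^(1/5) = (32106.965)^(1/5) ≈ 7.9675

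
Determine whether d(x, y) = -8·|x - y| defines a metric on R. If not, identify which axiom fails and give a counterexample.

No. With c = -8 < 0, d fails non-negativity: d(8, 16) = -8·|8 - 16| = -8·8 = -64 < 0.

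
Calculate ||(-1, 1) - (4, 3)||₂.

√(Σ(x_i - y_i)²) = √((-1 - 4)² + (1 - 3)²)
= √((-5)² + (-2)²) = √(25 + 4) = √29 ≈ 5.3852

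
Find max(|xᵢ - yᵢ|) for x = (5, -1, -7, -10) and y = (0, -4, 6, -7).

max(|x_i - y_i|) = max(|5 - 0|, |-1 - (-4)|, |-7 - 6|, |-10 - (-7)|) = max(5, 3, 13, 3) = 13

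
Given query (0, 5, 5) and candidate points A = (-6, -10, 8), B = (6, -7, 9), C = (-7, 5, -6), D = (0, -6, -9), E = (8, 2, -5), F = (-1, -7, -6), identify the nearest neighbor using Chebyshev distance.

Distances: d(A) = 15, d(B) = 12, d(C) = 11, d(D) = 14, d(E) = 10, d(F) = 12. Nearest: E = (8, 2, -5) with distance 10.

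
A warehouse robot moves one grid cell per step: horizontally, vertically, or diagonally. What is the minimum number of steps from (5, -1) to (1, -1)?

max(|x_i - y_i|) = max(|5 - 1|, |-1 - (-1)|) = max(4, 0) = 4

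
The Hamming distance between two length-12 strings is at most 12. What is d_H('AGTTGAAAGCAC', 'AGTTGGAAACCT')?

Differing positions: 6, 9, 11, 12. Hamming distance = 4. The maximum possible Hamming distance for length-12 strings is 12, so d_H/12 = 4/12 ≈ 0.3333.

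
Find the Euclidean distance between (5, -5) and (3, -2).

√(Σ(x_i - y_i)²) = √((5 - 3)² + (-5 - (-2))²)
= √(2² + (-3)²) = √(4 + 9) = √13 ≈ 3.6056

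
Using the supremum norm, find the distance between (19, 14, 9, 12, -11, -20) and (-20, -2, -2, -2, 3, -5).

max(|x_i - y_i|) = max(|19 - (-20)|, |14 - (-2)|, |9 - (-2)|, |12 - (-2)|, |-11 - 3|, |-20 - (-5)|) = max(39, 16, 11, 14, 14, 15) = 39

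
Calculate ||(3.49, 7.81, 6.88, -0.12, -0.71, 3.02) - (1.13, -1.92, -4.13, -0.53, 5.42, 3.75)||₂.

√(Σ(x_i - y_i)²) = √((3.49 - 1.13)² + (7.81 - (-1.92))² + (6.88 - (-4.13))² + (-0.12 - (-0.53))² + (-0.71 - 5.42)² + (3.02 - 3.75)²)
= √(2.36² + 9.73² + 11.01² + 0.41² + (-6.13)² + (-0.73)²) = √(5.5696 + 94.6729 + 121.2201 + 0.1681 + 37.5769 + 0.5329) = √259.7405 ≈ 16.1165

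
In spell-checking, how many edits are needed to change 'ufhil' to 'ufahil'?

Let D[i][j] be the edit distance between the first i characters of 'ufhil' and the first j characters of 'ufahil', with D[i][0] = i, D[0][j] = j, and D[i][j] = D[i-1][j-1] if the characters match, else 1 + min(D[i-1][j], D[i][j-1], D[i-1][j-1]). Filling the table (rows: prefixes of 'ufhil', columns: prefixes of 'ufahil'):
     ε  u  f  a  h  i  l
  ε  0  1  2  3  4  5  6
  u  1  0  1  2  3  4  5
  f  2  1  0  1  2  3  4
  h  3  2  1  1  1  2  3
  i  4  3  2  2  2  1  2
  l  5  4  3  3  3  2  1
The bottom-right entry gives D[5][6] = 1, so no sequence of fewer than 1 edit works. Backtracking through the table gives one optimal edit sequence (1 edit):
  ufhil → ufahil (ins a @3)
Edit distance = 1.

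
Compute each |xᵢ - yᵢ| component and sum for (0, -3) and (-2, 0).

Σ|x_i - y_i| = |0 - (-2)| + |-3 - 0| = 2 + 3 = 5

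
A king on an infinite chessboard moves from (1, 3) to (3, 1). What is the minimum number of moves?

max(|x_i - y_i|) = max(|1 - 3|, |3 - 1|) = max(2, 2) = 2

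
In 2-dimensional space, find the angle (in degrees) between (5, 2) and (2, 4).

With u = (5, 2), v = (2, 4):
u·v = 5·2 + 2·4 = 10 + 8 = 18.
|u| = √(5² + 2²) = √29, |v| = √(2² + 4²) = √20, so |u||v| = √(29·20) = √580.
cos θ = (u·v)/(|u||v|) = 18/√580 ≈ 0.747409
θ = arccos(0.747409) ≈ 41.63°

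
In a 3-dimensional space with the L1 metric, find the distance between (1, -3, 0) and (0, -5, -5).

Σ|x_i - y_i| = |1 - 0| + |-3 - (-5)| + |0 - (-5)| = 1 + 2 + 5 = 8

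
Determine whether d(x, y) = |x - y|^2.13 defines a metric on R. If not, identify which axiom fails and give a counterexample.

No. d(x,y) = |x-y|^2.13 fails the triangle inequality since p = 2.13 > 1. Counterexample: x = -2, y = 3, z = 11. d(x,z) = |-2 - 11|^2.13 = 13^2.13 ≈ 235.8845, but d(x,y) + d(y,z) = 5^2.13 + 8^2.13 ≈ 30.8181 + 83.8652 = 114.6833. Since 235.8845 > 114.6833, the triangle inequality is violated.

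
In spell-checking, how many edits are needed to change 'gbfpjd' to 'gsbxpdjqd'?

Let D[i][j] be the edit distance between the first i characters of 'gbfpjd' and the first j characters of 'gsbxpdjqd', with D[i][0] = i, D[0][j] = j, and D[i][j] = D[i-1][j-1] if the characters match, else 1 + min(D[i-1][j], D[i][j-1], D[i-1][j-1]). Filling the table (rows: prefixes of 'gbfpjd', columns: prefixes of 'gsbxpdjqd'):
     ε  g  s  b  x  p  d  j  q  d
  ε  0  1  2  3  4  5  6  7  8  9
  g  1  0  1  2  3  4  5  6  7  8
  b  2  1  1  1  2  3  4  5  6  7
  f  3  2  2  2  2  3  4  5  6  7
  p  4  3  3  3  3  2  3  4  5  6
  j  5  4  4  4  4  3  3  3  4  5
  d  6  5  5  5  5  4  3  4  4  4
The bottom-right entry gives D[6][9] = 4, so no sequence of fewer than 4 edits works. Backtracking through the table gives one optimal edit sequence (4 edits):
  gbfpjd → gsbfpjd (ins s @2)
  gsbfpjd → gsbxpjd (sub f→x @4)
  gsbxpjd → gsbxpdjd (ins d @6)
  gsbxpdjd → gsbxpdjqd (ins q @8)
Edit distance = 4.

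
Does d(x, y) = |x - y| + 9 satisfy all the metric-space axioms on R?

No. d fails identity of indiscernibles (specifically d(x,x) = 0): d(2, 2) = |2 - 2| + 9 = 0 + 9 = 9 ≠ 0.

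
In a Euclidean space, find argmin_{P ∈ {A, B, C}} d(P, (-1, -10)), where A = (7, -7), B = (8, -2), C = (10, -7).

Distances: d(A) ≈ 8.544, d(B) ≈ 12.0416, d(C) ≈ 11.4018. Nearest: A = (7, -7) with distance 8.544.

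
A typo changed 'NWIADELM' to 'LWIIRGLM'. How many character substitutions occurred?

Differing positions: 1, 4, 5, 6. Hamming distance = 4.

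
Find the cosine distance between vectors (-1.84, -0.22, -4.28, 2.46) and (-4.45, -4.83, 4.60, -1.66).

With u = (-1.84, -0.22, -4.28, 2.46), v = (-4.45, -4.83, 4.60, -1.66):
u·v = (-1.84)·(-4.45) + (-0.22)·(-4.83) + (-4.28)·4.6 + 2.46·(-1.66) = 8.188 + 1.0626 + (-19.688) + (-4.0836) = -14.521.
|u| = √((-1.84)² + (-0.22)² + (-4.28)² + 2.46²) = √(3.3856 + 0.0484 + 18.3184 + 6.0516) = √27.804, |v| = √((-4.45)² + (-4.83)² + 4.6² + (-1.66)²) = √(19.8025 + 23.3289 + 21.16 + 2.7556) = √67.047.
cos θ = (u·v)/(|u||v|) = -14.521/(√27.804·√67.047) ≈ -0.3363
Cosine distance = 1 - cos θ ≈ 1 - (-0.3363) = 1.3363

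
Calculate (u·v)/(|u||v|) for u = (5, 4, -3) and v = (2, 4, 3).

With u = (5, 4, -3), v = (2, 4, 3):
u·v = 5·2 + 4·4 + (-3)·3 = 10 + 16 + (-9) = 17.
|u| = √(5² + 4² + (-3)²) = √50, |v| = √(2² + 4² + 3²) = √29, so |u||v| = √(50·29) = √1450.
cos θ = (u·v)/(|u||v|) = 17/√1450 ≈ 0.4464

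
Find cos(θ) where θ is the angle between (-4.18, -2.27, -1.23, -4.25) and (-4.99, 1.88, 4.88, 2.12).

With u = (-4.18, -2.27, -1.23, -4.25), v = (-4.99, 1.88, 4.88, 2.12):
u·v = (-4.18)·(-4.99) + (-2.27)·1.88 + (-1.23)·4.88 + (-4.25)·2.12 = 20.8582 + (-4.2676) + (-6.0024) + (-9.01) = 1.5782.
|u| = √((-4.18)² + (-2.27)² + (-1.23)² + (-4.25)²) = √(17.4724 + 5.1529 + 1.5129 + 18.0625) = √42.2007, |v| = √((-4.99)² + 1.88² + 4.88² + 2.12²) = √(24.9001 + 3.5344 + 23.8144 + 4.4944) = √56.7433.
cos θ = (u·v)/(|u||v|) = 1.5782/(√42.2007·√56.7433) ≈ 0.0323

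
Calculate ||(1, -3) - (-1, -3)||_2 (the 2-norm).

(Σ|x_i - y_i|^2)^(1/2) = (|1 - (-1)|^2 + |-3 - (-3)|^2)^(1/2)
= (2^2 + 0^2)^(1/2) = (4 + 0)^(1/2) = (4)^(1/2) = 2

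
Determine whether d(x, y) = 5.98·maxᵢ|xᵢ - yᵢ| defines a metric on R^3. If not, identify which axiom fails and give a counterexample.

Yes. The L∞ (Chebyshev) norm induces a metric on R^3, and multiplying a metric by a positive constant 5.98 > 0 preserves all four axioms: non-negativity (5.98·||x-y|| ≥ 0), identity (5.98·||x-y|| = 0 ⟺ ||x-y|| = 0 ⟺ x = y), symmetry (||x-y|| = ||y-x||), and the triangle inequality (5.98·||x-z|| ≤ 5.98·||x-y|| + 5.98·||y-z||). So d is a metric.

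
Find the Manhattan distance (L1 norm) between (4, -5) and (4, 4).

Σ|x_i - y_i| = |4 - 4| + |-5 - 4| = 0 + 9 = 9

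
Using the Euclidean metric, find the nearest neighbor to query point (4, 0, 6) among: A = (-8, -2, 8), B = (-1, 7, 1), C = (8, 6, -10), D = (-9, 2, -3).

Distances: d(A) ≈ 12.3288, d(B) ≈ 9.9499, d(C) ≈ 17.5499, d(D) ≈ 15.9374. Nearest: B = (-1, 7, 1) with distance 9.9499.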